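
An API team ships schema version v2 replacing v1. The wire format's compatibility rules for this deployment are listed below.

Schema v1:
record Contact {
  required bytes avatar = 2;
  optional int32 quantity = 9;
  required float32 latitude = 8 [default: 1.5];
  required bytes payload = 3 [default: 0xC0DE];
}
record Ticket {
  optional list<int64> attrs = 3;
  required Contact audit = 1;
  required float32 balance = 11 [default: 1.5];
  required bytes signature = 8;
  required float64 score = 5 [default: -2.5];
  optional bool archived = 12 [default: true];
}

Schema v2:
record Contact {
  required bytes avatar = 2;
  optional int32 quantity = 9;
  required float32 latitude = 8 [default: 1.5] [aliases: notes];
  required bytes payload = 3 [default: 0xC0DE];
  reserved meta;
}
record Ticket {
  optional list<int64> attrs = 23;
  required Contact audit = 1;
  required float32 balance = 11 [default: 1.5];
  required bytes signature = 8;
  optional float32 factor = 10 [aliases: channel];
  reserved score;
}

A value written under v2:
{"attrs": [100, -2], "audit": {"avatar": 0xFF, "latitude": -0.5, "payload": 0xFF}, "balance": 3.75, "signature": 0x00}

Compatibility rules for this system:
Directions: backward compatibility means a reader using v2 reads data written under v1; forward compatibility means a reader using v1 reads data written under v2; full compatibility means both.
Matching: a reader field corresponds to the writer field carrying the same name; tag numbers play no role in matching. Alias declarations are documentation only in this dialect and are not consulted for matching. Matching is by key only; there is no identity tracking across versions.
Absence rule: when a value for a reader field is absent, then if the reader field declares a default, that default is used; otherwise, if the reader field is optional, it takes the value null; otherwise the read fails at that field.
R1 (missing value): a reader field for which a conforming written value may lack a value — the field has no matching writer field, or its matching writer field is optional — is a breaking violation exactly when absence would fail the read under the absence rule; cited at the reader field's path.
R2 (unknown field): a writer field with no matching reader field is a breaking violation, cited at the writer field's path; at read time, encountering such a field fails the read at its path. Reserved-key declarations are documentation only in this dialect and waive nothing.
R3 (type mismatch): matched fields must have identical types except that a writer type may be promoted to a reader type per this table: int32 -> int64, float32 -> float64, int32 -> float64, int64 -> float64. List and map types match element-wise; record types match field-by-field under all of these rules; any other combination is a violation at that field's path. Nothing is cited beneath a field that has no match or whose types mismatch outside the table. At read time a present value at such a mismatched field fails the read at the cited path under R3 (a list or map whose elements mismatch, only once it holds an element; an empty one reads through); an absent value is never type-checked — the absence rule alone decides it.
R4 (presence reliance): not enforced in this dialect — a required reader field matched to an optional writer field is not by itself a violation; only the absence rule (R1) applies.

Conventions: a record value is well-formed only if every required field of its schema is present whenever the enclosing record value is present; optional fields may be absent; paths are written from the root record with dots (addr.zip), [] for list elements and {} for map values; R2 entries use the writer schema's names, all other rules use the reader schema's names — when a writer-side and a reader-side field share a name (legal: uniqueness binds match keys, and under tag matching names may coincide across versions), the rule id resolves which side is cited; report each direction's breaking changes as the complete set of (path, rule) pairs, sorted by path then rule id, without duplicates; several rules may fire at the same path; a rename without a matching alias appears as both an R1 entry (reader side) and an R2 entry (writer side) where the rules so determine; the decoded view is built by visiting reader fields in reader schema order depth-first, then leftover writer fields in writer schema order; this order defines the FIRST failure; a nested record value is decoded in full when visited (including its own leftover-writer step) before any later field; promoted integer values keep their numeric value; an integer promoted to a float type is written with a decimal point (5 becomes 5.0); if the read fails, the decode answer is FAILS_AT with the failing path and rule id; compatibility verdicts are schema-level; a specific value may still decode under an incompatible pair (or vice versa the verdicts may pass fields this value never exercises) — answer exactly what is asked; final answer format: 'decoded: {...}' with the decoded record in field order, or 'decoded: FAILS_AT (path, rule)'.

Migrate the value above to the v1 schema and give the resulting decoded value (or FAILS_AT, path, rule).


decoded: {"attrs": [100, -2], "audit": {"avatar": 0xFF, "quantity": null, "latitude": -0.5, "payload": 0xFF}, "balance": 3.75, "signature": 0x00, "score": -2.5, "archived": true}

the writer's type comes first in each Ticket pair
decode (reader v1):
  attrs := [100, -2]
  audit.avatar := 0xFF
  audit.quantity := null (not supplied -> null)
  audit.latitude := -0.5
  audit.payload := 0xFF
  balance := 3.75
  signature := 0x00
  score := -2.5 (no value, default fills)
  archived := true (no value, default fills)
  => decoded: {"attrs": [100, -2], "audit": {"avatar": 0xFF, "quantity": null, "latitude": -0.5, "payload": 0xFF}, "balance": 3.75, "signature": 0x00, "score": -2.5, "archived": true}
diffs on Ticket not affecting the asked answer:
  added field factor to record Ticket: optional float32, tag 10 (in v2 it sits last) -> matters for Ticket compatibility verdicts, not for this value's decode
  field attrs in record Ticket: tag 3 changed to 23 -> fires no rule on Ticket under this dialect and leaves the result unchanged
  removed field score from record Ticket (its key "score" joins the reserved list) -> matters for Ticket compatibility verdicts, not for this value's decode
  removed field archived from record Ticket -> matters for Ticket compatibility verdicts, not for this value's decode


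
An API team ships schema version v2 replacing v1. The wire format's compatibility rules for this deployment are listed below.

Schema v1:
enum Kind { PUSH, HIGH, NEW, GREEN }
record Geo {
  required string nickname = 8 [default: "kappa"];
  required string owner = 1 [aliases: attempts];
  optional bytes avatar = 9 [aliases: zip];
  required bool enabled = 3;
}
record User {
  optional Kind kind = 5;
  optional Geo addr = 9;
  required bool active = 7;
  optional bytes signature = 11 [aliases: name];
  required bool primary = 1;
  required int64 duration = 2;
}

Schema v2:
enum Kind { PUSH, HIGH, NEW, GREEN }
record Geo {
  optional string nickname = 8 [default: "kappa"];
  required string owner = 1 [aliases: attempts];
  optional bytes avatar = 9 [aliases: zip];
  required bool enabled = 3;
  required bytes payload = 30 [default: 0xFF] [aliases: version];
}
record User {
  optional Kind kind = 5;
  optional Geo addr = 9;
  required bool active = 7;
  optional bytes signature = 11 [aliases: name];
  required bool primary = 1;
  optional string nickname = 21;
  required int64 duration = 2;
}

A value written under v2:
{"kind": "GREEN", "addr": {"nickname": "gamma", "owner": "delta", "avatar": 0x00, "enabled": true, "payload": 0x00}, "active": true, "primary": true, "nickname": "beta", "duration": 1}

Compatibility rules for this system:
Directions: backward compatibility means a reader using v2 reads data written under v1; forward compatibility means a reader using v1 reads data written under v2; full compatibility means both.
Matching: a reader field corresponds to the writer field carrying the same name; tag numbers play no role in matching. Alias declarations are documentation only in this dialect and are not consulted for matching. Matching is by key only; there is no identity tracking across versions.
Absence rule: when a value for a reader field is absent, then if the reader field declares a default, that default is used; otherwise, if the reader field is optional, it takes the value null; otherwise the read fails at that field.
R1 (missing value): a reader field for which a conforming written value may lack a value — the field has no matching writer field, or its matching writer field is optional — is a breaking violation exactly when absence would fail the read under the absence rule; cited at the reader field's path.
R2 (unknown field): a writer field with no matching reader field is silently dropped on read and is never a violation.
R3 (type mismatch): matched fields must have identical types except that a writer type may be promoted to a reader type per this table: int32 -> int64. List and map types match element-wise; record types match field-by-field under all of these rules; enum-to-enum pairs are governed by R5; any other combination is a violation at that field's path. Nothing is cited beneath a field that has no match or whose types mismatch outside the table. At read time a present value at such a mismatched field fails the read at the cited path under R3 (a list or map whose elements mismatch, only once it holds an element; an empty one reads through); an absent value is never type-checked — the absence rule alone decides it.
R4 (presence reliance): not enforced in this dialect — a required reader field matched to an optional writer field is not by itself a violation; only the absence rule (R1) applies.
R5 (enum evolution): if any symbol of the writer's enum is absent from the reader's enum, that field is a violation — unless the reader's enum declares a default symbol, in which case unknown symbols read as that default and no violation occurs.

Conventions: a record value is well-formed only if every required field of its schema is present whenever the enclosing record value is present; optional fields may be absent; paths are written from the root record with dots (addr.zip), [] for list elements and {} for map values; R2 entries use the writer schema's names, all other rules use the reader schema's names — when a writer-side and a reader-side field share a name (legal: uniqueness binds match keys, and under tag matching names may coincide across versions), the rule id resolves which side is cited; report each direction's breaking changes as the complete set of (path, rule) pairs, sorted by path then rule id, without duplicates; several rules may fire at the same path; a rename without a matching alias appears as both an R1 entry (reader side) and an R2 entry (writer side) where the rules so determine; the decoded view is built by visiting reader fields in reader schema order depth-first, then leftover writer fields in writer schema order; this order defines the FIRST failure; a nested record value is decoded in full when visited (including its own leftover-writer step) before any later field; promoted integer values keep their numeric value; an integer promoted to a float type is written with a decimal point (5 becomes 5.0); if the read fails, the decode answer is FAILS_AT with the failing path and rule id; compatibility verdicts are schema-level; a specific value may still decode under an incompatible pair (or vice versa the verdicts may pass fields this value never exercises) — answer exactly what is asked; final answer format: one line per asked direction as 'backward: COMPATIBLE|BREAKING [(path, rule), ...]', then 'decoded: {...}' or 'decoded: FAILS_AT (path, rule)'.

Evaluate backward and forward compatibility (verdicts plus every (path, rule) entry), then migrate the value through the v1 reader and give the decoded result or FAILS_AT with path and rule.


backward: COMPATIBLE []; forward: COMPATIBLE []; decoded: {"kind": "GREEN", "addr": {"nickname": "gamma", "owner": "delta", "avatar": 0x00, "enabled": true}, "active": true, "signature": null, "primary": true, "duration": 1}

in User below, arrows point writer -> reader
backward on User — v2 reading data written by v1:
  Kind -> Kind, writer optional: kind aligns to kind
  Geo -> Geo, writer optional: addr aligns to addr
  bool -> bool, writer required: active aligns to active
  bytes -> bytes, writer optional: signature aligns to signature
  bool -> bool, writer required: primary aligns to primary
  no writer field matches reader nickname
  int64 -> int64, writer required: duration aligns to duration
  string -> string, writer required: addr.nickname aligns to addr.nickname
  string -> string, writer required: addr.owner aligns to addr.owner
  bytes -> bytes, writer optional: addr.avatar aligns to addr.avatar
  bool -> bool, writer required: addr.enabled aligns to addr.enabled
  no writer field matches reader addr.payload
  => backward: COMPATIBLE
forward on User — v1 reading data written by v2:
  Kind -> Kind, writer optional: kind aligns to kind
  Geo -> Geo, writer optional: addr aligns to addr
  bool -> bool, writer required: active aligns to active
  bytes -> bytes, writer optional: signature aligns to signature
  bool -> bool, writer required: primary aligns to primary
  int64 -> int64, writer required: duration aligns to duration
  writer nickname: unknown to reader
  string -> string, writer optional: addr.nickname aligns to addr.nickname
  string -> string, writer required: addr.owner aligns to addr.owner
  bytes -> bytes, writer optional: addr.avatar aligns to addr.avatar
  bool -> bool, writer required: addr.enabled aligns to addr.enabled
  writer addr.payload: unknown to reader
  => forward: COMPATIBLE
decoding the User value with the v1 reader:
  kind := "GREEN"
  addr.nickname := "gamma"
  addr.owner := "delta"
  addr.avatar := 0x00
  addr.enabled := true
  writer addr.payload: unknown -> dropped
  active := true
  signature := null (absent, optional -> null)
  primary := true
  duration := 1
  writer nickname: unknown -> dropped
  => decoded: {"kind": "GREEN", "addr": {"nickname": "gamma", "owner": "delta", "avatar": 0x00, "enabled": true}, "active": true, "signature": null, "primary": true, "duration": 1}


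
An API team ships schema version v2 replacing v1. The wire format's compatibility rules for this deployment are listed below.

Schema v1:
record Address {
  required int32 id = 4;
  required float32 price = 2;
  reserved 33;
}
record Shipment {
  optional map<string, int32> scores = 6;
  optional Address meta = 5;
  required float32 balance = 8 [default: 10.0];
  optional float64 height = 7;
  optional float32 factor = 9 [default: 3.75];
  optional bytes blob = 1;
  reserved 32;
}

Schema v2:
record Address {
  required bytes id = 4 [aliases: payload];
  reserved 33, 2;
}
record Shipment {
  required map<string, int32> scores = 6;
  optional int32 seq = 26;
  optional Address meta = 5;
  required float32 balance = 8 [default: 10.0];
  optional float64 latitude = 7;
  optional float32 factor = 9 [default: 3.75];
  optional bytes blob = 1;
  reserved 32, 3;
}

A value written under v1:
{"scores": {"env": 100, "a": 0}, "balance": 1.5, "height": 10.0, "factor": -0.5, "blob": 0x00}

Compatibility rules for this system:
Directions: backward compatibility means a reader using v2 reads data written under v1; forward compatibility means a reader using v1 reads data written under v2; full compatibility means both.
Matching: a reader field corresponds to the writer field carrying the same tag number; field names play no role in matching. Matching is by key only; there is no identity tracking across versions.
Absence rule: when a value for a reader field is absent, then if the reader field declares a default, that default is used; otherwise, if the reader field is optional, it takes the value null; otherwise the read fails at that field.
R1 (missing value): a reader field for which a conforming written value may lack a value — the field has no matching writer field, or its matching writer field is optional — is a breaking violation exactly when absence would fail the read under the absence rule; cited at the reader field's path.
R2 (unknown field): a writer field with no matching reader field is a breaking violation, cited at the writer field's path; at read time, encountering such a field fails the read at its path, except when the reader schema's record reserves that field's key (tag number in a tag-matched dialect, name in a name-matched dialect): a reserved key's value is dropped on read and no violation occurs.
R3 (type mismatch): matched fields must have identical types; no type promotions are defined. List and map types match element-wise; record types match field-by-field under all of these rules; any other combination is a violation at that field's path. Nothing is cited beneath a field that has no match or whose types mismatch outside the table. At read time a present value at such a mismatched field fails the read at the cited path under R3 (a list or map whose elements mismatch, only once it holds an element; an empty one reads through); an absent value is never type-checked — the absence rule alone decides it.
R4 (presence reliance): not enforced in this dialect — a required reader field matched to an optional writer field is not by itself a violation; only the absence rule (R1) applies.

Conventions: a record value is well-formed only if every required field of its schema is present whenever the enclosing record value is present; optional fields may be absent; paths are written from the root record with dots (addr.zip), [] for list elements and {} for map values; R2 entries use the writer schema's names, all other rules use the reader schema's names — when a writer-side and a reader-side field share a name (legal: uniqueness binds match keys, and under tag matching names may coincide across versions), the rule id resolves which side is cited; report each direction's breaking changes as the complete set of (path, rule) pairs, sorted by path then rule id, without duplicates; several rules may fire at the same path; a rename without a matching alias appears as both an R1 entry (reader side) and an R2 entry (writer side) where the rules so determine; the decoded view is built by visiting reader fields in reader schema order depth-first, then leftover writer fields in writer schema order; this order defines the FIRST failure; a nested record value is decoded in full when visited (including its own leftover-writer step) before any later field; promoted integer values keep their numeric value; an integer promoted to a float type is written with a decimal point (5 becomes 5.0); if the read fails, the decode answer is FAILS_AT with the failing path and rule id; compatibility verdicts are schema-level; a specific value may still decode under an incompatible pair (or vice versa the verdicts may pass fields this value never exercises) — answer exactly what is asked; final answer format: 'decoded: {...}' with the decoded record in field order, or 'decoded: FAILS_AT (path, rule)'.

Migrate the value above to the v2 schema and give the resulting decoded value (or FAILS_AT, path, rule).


arrows below run writer -> reader for Shipment
decoding the Shipment value with the v2 reader:
  scores := {"env": 100, "a": 0}
  seq := null (not supplied -> null)
  meta := null (not supplied -> null)
  balance := 1.5
  latitude := 10.0 (from writer height)
  factor := -0.5
  blob := 0x00
  => decoded: {"scores": {"env": 100, "a": 0}, "seq": null, "meta": null, "balance": 1.5, "latitude": 10.0, "factor": -0.5, "blob": 0x00}
checking off the Shipment differences that do not matter here:
  field scores in record Shipment: optional changed to required -> shifts the Shipment verdicts, not this decode
  field id in record Address: type int32 changed to bytes -> shifts the Shipment verdicts, not this decode
  removed field price from record Address (its key 2 joins the reserved list) -> shifts the Shipment verdicts, not this decode

decoded: {"scores": {"env": 100, "a": 0}, "seq": null, "meta": null, "balance": 1.5, "latitude": 10.0, "factor": -0.5, "blob": 0x00}


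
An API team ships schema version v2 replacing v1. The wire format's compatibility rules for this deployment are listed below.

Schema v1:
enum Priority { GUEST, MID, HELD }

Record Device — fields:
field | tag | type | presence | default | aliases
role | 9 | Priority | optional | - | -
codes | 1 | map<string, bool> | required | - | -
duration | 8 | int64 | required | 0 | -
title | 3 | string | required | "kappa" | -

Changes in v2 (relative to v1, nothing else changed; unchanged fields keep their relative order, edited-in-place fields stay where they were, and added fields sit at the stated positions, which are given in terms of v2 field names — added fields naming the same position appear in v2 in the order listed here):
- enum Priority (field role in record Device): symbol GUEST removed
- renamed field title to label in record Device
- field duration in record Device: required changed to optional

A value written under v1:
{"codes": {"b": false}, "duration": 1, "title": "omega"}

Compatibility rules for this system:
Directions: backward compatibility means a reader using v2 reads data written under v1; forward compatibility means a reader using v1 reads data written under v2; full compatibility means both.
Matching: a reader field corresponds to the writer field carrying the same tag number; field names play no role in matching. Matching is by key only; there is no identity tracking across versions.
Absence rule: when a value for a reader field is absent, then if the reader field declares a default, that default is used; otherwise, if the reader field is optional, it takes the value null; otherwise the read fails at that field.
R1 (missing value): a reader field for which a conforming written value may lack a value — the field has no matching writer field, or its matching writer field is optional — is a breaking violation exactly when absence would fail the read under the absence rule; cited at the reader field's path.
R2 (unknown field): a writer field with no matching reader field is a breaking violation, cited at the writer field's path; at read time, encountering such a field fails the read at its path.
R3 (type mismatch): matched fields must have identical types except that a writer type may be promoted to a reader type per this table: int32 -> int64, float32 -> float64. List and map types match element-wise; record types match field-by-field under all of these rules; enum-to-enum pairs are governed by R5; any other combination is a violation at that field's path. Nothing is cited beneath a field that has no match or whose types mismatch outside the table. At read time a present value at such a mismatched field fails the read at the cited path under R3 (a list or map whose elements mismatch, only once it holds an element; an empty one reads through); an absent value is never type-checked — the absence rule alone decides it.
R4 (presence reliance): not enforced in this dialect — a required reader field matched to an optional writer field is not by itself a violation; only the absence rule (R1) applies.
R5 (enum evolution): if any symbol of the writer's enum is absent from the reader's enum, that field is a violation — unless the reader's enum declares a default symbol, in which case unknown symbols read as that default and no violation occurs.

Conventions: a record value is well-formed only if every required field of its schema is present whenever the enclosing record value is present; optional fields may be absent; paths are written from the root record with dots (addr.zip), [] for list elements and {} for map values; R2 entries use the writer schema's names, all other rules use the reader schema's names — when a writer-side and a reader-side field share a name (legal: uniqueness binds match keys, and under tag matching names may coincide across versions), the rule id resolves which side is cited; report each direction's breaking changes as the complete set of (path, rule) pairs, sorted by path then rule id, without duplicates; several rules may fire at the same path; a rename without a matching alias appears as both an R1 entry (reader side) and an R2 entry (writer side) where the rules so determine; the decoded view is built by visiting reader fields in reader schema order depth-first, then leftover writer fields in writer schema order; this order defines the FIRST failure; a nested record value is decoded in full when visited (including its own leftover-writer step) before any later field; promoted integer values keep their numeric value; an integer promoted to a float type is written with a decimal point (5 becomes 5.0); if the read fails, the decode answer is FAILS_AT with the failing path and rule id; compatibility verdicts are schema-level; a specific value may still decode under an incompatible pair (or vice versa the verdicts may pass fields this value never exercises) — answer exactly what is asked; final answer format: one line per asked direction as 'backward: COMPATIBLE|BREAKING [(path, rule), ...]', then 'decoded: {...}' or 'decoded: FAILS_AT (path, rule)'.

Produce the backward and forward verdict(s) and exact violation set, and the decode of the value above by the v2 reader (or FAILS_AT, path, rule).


arrows below run writer -> reader for Device
backward on Device — v2 reading data written by v1:
  Priority -> Priority, writer optional: role aligns to role
  map<string, bool> -> map<string, bool>, writer required: codes aligns to codes
  int64 -> int64, writer required: duration aligns to duration
  string -> string, writer required: label aligns to title
  R5 fires at role
  => backward verdict for Device: BREAKING, 1 violation(s)
forward on Device — v1 reading data written by v2:
  Priority -> Priority, writer optional: role aligns to role
  map<string, bool> -> map<string, bool>, writer required: codes aligns to codes
  int64 -> int64, writer optional: duration aligns to duration
  string -> string, writer required: title aligns to label
  => no violations; forward on Device: COMPATIBLE
decoding the Device value with the v2 reader:
  role := null (not supplied -> null)
  codes := {"b": false}
  duration := 1
  label := "omega" (from writer title)
  => decoded: {"role": null, "codes": {"b": false}, "duration": 1, "label": "omega"}

backward: BREAKING [(role, R5)]; forward: COMPATIBLE []; decoded: {"role": null, "codes": {"b": false}, "duration": 1, "label": "omega"}


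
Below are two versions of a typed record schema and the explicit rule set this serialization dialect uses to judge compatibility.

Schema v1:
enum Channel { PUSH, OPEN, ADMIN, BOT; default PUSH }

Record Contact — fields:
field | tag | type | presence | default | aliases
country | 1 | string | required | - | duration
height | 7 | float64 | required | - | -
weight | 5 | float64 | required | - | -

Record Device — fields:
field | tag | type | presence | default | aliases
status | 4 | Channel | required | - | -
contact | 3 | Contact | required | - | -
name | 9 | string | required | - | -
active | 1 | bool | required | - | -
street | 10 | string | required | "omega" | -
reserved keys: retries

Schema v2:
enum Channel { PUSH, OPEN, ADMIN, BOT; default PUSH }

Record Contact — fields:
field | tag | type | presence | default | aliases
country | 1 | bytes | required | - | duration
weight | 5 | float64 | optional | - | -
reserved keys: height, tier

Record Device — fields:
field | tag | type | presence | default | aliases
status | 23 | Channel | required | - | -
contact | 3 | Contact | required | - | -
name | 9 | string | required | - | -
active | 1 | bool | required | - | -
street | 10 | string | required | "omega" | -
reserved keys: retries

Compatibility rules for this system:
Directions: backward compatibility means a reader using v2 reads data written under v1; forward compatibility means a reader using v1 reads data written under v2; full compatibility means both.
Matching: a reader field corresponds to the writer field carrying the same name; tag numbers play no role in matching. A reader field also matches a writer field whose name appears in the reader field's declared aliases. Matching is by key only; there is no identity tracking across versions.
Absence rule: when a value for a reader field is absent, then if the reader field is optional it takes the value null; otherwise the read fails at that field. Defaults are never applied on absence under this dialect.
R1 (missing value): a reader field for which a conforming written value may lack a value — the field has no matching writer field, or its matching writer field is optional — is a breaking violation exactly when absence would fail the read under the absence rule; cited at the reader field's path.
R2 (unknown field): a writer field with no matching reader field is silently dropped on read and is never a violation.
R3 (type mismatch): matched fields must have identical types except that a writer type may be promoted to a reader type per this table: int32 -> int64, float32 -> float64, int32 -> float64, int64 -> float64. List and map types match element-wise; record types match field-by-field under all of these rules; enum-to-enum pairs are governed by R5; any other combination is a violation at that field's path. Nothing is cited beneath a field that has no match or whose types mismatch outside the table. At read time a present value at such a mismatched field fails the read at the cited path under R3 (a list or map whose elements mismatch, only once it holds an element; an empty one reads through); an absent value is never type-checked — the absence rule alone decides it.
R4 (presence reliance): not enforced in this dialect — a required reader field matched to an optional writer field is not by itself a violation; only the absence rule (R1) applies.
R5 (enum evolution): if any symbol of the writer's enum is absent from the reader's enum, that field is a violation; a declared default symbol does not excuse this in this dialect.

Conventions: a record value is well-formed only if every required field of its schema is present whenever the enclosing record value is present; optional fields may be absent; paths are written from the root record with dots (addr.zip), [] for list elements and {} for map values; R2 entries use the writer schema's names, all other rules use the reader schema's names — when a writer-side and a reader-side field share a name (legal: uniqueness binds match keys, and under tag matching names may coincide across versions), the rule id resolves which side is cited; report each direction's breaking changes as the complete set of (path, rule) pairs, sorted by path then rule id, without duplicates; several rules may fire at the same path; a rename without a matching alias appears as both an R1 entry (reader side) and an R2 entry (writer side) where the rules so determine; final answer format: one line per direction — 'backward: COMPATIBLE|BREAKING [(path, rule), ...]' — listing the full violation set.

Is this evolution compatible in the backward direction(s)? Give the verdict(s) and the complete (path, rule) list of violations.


backward: BREAKING [(contact.country, R3)]

arrows below run writer -> reader for Device
backward for Device (reader v2, writer v1):
  status: paired with writer status (Channel -> Channel; writer required)
  contact: paired with writer contact (Contact -> Contact; writer required)
  name: paired with writer name (string -> string; writer required)
  active: paired with writer active (bool -> bool; writer required)
  street: paired with writer street (string -> string; writer required)
  contact.country: paired with writer contact.country (string -> bytes; writer required)
  contact.weight: paired with writer contact.weight (float64 -> float64; writer required)
  contact.height (writer side), unknown to reader
  violation R3 at contact.country
  => backward: BREAKING (1)
the other Device changes do not affect what is asked:
  field status in record Device: tag 4 changed to 23 -> no rule fires on it in Device's dialect; the asked verdict holds
  removed field height from record Contact (its key "height" joins the reserved list) -> matters only for Device's forward compatibility — outside the asked direction
  field weight in record Contact: required changed to optional -> matters only for Device's forward compatibility — outside the asked direction


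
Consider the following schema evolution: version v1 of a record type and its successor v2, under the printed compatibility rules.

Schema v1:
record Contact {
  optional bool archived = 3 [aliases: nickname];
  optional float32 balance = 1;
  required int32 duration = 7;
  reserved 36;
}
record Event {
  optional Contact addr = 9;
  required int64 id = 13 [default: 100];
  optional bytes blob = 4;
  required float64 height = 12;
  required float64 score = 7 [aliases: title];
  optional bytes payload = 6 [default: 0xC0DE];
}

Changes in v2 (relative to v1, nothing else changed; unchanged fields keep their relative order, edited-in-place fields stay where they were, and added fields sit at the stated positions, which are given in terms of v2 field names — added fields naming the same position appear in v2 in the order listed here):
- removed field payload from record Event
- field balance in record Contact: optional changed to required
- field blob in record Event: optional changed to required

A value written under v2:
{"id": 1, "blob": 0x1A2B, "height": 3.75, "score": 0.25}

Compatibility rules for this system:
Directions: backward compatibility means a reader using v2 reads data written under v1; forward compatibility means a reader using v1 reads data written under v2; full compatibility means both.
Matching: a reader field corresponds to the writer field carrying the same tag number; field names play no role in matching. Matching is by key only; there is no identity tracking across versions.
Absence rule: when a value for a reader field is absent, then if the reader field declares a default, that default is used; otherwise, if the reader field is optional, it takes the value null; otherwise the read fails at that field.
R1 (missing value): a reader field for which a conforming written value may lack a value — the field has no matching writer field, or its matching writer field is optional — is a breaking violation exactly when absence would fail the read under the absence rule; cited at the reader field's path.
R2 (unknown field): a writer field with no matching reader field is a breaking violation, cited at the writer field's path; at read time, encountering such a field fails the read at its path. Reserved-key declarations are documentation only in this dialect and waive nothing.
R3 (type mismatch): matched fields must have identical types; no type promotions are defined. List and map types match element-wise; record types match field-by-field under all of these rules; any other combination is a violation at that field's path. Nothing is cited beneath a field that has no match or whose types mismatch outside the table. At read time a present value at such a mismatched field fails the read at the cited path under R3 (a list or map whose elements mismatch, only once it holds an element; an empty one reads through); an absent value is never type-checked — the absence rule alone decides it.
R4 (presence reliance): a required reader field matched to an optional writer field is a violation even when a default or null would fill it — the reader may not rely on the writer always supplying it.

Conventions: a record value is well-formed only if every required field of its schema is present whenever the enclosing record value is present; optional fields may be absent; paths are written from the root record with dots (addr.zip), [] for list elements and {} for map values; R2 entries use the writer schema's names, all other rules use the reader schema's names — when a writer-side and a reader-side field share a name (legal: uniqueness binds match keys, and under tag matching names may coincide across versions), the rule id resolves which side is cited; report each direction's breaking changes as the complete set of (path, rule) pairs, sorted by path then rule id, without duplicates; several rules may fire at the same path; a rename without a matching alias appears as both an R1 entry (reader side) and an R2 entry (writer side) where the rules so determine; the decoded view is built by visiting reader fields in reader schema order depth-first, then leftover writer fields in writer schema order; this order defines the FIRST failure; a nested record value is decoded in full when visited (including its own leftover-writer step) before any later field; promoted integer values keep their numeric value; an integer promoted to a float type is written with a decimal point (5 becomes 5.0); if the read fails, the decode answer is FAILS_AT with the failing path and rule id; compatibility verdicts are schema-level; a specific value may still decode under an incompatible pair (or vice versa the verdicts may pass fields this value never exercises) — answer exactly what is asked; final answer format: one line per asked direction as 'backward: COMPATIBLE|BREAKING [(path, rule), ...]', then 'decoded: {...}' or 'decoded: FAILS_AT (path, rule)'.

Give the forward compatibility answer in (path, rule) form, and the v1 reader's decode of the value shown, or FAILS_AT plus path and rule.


forward: COMPATIBLE []; decoded: {"addr": null, "id": 1, "blob": 0x1A2B, "height": 3.75, "score": 0.25, "payload": 0xC0DE}

in Event below, arrows point writer -> reader
forward analysis of Event with v1 as reader and v2 as writer:
  addr: paired with writer addr (Contact -> Contact; writer optional)
  id: paired with writer id (int64 -> int64; writer required)
  blob: paired with writer blob (bytes -> bytes; writer required)
  height: paired with writer height (float64 -> float64; writer required)
  score: paired with writer score (float64 -> float64; writer required)
  payload has no writer counterpart
  addr.archived: paired with writer addr.archived (bool -> bool; writer optional)
  addr.balance: paired with writer addr.balance (float32 -> float32; writer required)
  addr.duration: paired with writer addr.duration (int32 -> int32; writer required)
  => no violations; forward on Event: COMPATIBLE
decoding the Event value with the v1 reader:
  addr := null (absent, optional -> null)
  id := 1
  blob := 0x1A2B
  height := 3.75
  score := 0.25
  payload := 0xC0DE (absent -> default)
  => decoded: {"addr": null, "id": 1, "blob": 0x1A2B, "height": 3.75, "score": 0.25, "payload": 0xC0DE}
remaining Event differences; none change what is asked:
  removed field payload from record Event -> matters only for Event's backward compatibility — outside the asked direction
  field balance in record Contact: optional changed to required -> matters only for Event's backward compatibility — outside the asked direction
  field blob in record Event: optional changed to required -> matters only for Event's backward compatibility — outside the asked direction


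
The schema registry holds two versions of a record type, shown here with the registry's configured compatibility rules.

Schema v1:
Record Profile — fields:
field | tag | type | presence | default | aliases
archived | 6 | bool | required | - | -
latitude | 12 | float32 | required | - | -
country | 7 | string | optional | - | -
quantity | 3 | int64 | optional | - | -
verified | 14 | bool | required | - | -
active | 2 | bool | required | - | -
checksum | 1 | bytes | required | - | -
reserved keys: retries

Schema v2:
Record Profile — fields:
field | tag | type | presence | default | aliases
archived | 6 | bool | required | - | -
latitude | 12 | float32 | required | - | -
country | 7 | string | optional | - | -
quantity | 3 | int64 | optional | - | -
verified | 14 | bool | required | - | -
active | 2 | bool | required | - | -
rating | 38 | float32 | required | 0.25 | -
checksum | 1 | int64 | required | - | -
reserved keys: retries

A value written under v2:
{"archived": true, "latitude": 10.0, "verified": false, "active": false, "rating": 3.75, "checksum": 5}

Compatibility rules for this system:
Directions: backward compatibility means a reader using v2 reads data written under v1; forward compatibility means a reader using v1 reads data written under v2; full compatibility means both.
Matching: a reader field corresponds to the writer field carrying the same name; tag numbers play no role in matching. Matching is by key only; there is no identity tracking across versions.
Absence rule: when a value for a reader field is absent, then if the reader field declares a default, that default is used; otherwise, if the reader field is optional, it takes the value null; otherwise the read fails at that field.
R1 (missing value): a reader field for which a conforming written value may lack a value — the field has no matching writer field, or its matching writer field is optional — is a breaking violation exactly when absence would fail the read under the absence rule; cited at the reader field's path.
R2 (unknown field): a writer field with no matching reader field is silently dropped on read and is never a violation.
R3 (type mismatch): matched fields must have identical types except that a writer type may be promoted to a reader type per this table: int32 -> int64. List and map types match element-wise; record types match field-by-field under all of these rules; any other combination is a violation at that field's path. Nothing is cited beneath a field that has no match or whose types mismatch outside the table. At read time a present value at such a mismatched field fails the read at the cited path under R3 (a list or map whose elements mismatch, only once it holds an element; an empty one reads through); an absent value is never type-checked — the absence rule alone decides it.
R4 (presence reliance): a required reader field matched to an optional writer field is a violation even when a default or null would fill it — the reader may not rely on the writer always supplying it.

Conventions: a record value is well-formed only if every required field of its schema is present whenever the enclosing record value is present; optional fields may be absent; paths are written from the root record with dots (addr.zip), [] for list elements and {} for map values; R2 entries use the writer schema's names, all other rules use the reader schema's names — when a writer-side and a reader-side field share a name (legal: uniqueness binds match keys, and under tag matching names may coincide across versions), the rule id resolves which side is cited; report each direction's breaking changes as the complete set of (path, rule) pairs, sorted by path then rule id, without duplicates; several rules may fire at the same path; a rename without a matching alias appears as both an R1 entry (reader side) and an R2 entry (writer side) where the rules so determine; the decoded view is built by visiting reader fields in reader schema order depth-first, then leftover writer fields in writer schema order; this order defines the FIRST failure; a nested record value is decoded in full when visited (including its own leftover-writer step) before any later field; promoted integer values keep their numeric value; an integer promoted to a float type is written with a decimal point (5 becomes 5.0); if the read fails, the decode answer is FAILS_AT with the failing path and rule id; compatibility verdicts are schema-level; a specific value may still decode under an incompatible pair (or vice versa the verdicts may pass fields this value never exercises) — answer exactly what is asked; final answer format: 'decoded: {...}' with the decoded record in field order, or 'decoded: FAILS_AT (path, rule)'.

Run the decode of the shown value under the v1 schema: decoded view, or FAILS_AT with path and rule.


decoded: FAILS_AT (checksum, R3)

each type pair in Profile: writer, then reader
migrating the Profile value to v1:
  archived := true
  latitude := 10.0
  country := null (absent, optional -> null)
  quantity := null (absent, optional -> null)
  verified := false
  active := false
  read fails at checksum under R3
  => FAILS_AT (checksum, R3)
remaining Profile differences; none change what is asked:
  added field rating to record Profile: required float32, tag 38, default 0.25 (in v2 it sits immediately before checksum) -> fires no rule on Profile under this dialect and leaves the result unchanged
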